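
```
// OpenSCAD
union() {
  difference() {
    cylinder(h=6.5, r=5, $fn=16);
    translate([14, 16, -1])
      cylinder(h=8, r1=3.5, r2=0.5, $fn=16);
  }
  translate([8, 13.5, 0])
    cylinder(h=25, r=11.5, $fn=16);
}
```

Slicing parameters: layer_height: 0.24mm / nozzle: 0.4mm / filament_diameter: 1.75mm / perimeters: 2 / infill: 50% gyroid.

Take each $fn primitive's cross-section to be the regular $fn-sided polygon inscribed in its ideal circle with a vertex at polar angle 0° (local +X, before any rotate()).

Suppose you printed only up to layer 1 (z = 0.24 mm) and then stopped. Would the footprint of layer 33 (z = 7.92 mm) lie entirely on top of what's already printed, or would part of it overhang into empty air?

entirely on top

Compare the two slices. At z = 0.24: the r=5 cylinder gives a regular 16-gon of circumradius 5 (constant along its height) (area = (16/2)·5.000²·sin(360°/16) = 76.54 mm²); the cone at (14, 16) contributes a regular 16-gon of circumradius 3.035 (interpolated between r1=3.5 and r2=0.5 at t=0.155) (area = (16/2)·3.035²·sin(360°/16) = 28.20 mm²); After the difference (first − rest): starting from the r=5 cylinder (76.54 mm²), the cone at (14, 16) misses the remaining region (no effect) — area = 76.54 mm²; the cylinder at (8, 13.5): section is a regular 16-gon, circumradius r=11.5 (area = (16/2)·11.500²·sin(360°/16) = 404.88 mm²); Taking the union: the regions partially overlap — summed areas 481.42 mm² minus the doubly-counted overlap 1.57 mm² gives 479.85 mm² — area = 479.85 mm². At z = 7.92: the cylinder is not intersected at this z (z outside [0, 6.5]); the cone at (14, 16) does not reach this height (z outside [-1, 7]); After the difference (first − rest): the first operand is absent here, so nothing remains; the r=11.5 cylinder at (8, 13.5) contributes a regular 16-gon of circumradius 11.5 (area = (16/2)·11.500²·sin(360°/16) = 404.88 mm²); Taking the union: only the r=11.5 cylinder at (8, 13.5) is present, so the union is just that shape — area = 404.88 mm². Checking containment: the cross-section at z = 7.92 is a subset of the cross-section at z = 0.24.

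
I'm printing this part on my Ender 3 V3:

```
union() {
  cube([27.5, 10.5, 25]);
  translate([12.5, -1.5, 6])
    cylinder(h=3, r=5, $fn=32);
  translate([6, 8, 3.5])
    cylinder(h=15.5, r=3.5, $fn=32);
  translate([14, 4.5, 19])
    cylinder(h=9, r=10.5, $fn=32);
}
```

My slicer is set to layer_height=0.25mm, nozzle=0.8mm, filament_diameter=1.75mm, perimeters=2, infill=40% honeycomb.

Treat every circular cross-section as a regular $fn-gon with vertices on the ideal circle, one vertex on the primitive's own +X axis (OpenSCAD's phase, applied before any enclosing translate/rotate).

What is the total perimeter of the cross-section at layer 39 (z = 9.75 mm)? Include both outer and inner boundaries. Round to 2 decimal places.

76.52 mm

At z = 9.75 mm: the cube is present — its section is the full 27.5×10.5 rectangle (perimeter 76.00 mm); the cylinder at (12.5, -1.5) does not reach this height (z outside [6, 9]); the cylinder at (6, 8): section is a regular 32-gon, circumradius r=3.5 (perimeter = 2·32·3.500·sin(180°/32) = 21.96 mm); the cylinder at (14, 4.5) does not reach this height (z outside [19, 28]); Merging all regions: the regions partially overlap (shared area 34.93 mm²), so the edge portions inside another operand are dropped and the merged outline is re-measured after clipping — boundary = 76.52 mm. Overall, the cross-section is a single solid region. Total boundary length (outer) = 76.52 mm.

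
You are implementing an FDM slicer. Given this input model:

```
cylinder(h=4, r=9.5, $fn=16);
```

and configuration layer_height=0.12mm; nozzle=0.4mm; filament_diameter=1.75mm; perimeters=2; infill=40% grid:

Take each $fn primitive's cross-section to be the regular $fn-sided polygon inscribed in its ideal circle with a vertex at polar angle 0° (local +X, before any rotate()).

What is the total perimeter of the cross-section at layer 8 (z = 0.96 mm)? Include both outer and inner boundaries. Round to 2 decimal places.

At z = 0.96 mm: the r=9.5 cylinder gives a regular 16-gon of circumradius 9.5 (constant along its height) (perimeter = 2·16·9.500·sin(180°/16) = 59.31 mm). Overall, the cross-section is a single solid region. Total boundary length (outer) = 59.31 mm.

59.31 mm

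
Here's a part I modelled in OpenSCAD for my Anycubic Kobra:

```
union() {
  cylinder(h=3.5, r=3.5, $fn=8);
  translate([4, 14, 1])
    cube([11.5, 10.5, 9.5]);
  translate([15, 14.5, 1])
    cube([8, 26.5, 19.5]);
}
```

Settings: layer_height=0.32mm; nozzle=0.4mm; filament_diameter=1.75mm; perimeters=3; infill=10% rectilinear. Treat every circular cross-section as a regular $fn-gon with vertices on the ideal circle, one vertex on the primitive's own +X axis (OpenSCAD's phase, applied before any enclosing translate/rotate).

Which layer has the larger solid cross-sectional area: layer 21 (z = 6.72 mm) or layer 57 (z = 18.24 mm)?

layer 21 (z = 6.72 mm)

Layer 21 (z = 6.72): the cylinder is absent (z outside [0, 3.5]); the cube at (4, 14) is present — its section is the full 11.5×10.5 rectangle (area 120.75 mm²); the cube at (15, 14.5) (footprint 8×26.5) is included at this height (area 212.00 mm²); Combining (union): the regions partially overlap — summed areas 332.75 mm² minus the doubly-counted overlap 5.00 mm² gives 327.75 mm² — area = 327.75 mm². So its area = 327.75 mm². Layer 57 (z = 18.24): the cylinder does not reach this height (z outside [0, 3.5]); the cube at (4, 14) is not intersected at this z (z outside [1, 10.5]); the cube at (15, 14.5) is present — its section is the full 8×26.5 rectangle (area 212.00 mm²); Merging all regions: only the 8×26.5 cube at (15, 14.5) is present, so the union is just that shape — area = 212.00 mm². So its area = 212.00 mm². Layer 21 is larger (327.75 vs 212.00 mm²).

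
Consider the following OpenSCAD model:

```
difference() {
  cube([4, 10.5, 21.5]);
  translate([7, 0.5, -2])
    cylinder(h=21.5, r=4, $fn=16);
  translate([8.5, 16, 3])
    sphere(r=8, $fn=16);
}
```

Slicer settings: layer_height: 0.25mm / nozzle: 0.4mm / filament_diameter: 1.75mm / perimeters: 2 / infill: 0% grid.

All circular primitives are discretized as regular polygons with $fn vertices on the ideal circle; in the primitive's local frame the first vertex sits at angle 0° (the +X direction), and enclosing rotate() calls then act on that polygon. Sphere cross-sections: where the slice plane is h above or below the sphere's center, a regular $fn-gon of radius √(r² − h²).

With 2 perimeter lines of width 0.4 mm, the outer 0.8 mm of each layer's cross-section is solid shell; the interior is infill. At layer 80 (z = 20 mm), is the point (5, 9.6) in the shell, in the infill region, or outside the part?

At z = 20 mm: the 4×10.5 cube contributes its full rectangle; the cylinder at (7, 0.5) is not intersected at this z (z outside [-2, 19.5]); the sphere at (8.5, 16) does not reach this height (|z−center|=17.000 > r=8); After the difference (first − rest): none of the subtracted shapes is present at this height, so the 4×10.5 cube is unchanged — 1 connected region. Overall, the cross-section is a single solid region. The nearest boundary edge runs (4.00, 0.00)→(4.00, 10.50); distance from the point to it = 1.00 mm. The point is not inside any of the regions above, so it lies outside the cross-section (1.00 mm from the nearest boundary).

outside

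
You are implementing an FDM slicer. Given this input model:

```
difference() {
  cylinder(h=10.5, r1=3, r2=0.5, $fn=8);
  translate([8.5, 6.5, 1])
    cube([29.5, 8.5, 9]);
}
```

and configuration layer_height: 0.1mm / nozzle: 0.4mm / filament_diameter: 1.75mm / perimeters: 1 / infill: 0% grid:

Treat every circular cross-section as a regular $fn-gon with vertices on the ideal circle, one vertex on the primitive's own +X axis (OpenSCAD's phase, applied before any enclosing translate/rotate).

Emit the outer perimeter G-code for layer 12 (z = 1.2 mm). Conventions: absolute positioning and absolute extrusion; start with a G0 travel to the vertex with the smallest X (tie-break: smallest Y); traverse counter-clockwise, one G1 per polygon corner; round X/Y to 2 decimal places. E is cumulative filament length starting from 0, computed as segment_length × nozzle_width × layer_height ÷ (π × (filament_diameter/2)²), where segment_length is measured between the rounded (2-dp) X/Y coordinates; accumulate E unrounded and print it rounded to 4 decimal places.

G0 X-2.71 Y0.00 Z1.20
G1 X-1.92 Y-1.92 E0.0345
G1 X0.00 Y-2.71 E0.0691
G1 X1.92 Y-1.92 E0.1036
G1 X2.71 Y0.00 E0.1381
G1 X1.92 Y1.92 E0.1726
G1 X0.00 Y2.71 E0.2072
G1 X-1.92 Y1.92 E0.2417
G1 X-2.71 Y0.00 E0.2762

At z = 1.2 mm: the cone (r1=3→r2=0.5) has section circumradius 2.714 here — a regular 8-gon; the cube at (8.5, 6.5) (footprint 29.5×8.5) is included at this height; Taking the first minus the rest: starting from the cone, the 29.5×8.5 cube at (8.5, 6.5) misses the remaining region (no effect) — 1 connected region. The outline is a single polygon with 8 vertices. Extrusion per mm of travel: 0.4 × 0.1 / (π × 0.875²) = 0.016630. Accumulating E over each segment gives final E = 0.2762.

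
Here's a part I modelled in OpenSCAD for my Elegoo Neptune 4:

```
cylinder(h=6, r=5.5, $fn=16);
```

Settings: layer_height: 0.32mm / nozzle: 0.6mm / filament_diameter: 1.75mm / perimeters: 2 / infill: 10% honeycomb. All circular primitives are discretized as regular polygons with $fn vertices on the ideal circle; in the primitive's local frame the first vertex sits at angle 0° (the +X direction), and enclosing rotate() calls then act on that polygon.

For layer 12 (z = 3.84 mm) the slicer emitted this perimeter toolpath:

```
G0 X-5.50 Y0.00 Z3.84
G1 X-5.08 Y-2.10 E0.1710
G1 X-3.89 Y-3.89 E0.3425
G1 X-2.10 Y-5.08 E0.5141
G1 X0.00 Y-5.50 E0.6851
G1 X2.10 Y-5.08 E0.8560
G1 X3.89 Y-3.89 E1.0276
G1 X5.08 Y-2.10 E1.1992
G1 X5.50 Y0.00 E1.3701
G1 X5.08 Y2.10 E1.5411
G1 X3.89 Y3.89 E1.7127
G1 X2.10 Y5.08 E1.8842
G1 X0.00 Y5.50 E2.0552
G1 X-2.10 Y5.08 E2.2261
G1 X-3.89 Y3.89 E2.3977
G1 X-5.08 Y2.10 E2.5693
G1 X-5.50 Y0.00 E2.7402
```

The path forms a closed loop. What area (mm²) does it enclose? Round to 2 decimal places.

Apply the shoelace formula to the sequence of (X, Y) vertices; enclosed area = 92.57 mm².

92.57 mm²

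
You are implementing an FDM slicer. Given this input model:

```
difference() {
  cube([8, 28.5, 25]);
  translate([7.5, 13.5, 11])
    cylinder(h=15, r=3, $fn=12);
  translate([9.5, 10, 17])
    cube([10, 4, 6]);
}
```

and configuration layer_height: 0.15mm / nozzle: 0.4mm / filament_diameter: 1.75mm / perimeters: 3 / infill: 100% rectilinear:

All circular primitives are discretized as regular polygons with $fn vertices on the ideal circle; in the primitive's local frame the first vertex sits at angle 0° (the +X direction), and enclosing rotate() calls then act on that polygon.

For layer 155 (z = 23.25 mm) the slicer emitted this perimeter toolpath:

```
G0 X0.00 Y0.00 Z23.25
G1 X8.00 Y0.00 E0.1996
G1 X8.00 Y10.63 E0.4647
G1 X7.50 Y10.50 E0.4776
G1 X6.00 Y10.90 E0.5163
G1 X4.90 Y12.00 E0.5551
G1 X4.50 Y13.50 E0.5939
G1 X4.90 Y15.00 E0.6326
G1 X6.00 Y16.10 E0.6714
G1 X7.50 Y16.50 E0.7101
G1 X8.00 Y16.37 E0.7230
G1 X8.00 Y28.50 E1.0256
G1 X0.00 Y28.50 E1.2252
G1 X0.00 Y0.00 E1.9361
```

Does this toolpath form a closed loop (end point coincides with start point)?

yes

Start point (G0): (0.00, 0.00). End point (last G1): the path returns to the start — closed.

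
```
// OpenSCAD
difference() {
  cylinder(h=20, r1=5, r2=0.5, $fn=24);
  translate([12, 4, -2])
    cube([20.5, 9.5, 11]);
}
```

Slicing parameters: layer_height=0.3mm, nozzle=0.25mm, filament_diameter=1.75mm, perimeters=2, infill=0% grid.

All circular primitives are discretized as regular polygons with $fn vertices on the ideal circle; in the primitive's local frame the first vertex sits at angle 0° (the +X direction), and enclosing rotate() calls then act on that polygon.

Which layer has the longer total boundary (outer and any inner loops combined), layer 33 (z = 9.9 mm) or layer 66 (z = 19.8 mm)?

layer 33 (z = 9.9 mm)

Layer 33 (z = 9.9): the cone (r1=5→r2=0.5) has section circumradius 2.772 here — a regular 24-gon (perimeter = 2·24·2.772·sin(180°/24) = 17.37 mm); the cube at (12, 4) is not intersected at this z (z outside [-2, 9]); Taking the first minus the rest: none of the subtracted shapes is present at this height, so the cone is unchanged — boundary = 17.37 mm. So its perimeter = 17.37 mm. Layer 66 (z = 19.8): the cone contributes a regular 24-gon of circumradius 0.545 (interpolated between r1=5 and r2=0.5 at t=0.990) (perimeter = 2·24·0.545·sin(180°/24) = 3.41 mm); the cube at (12, 4) is not intersected at this z (z outside [-2, 9]); Taking the first minus the rest: none of the subtracted shapes is present at this height, so the cone is unchanged — boundary = 3.41 mm. So its perimeter = 3.41 mm. Layer 33 is larger (17.37 vs 3.41 mm).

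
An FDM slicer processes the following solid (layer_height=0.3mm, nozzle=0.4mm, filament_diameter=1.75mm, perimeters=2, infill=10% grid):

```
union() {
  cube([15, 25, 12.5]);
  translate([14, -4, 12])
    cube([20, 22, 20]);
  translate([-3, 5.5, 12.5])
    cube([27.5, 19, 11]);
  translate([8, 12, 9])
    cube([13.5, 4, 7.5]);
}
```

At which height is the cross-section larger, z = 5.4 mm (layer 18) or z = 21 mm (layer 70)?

Layer 18 (z = 5.4): the 15×25 cube contributes its full rectangle (area 375.00 mm²); the cube at (14, -4) does not reach this height (z outside [12, 32]); the cube at (-3, 5.5) does not reach this height (z outside [12.5, 23.5]); the cube at (8, 12) is not intersected at this z (z outside [9, 16.5]); Combining (union): only the 15×25 cube is present, so the union is just that shape — area = 375.00 mm². So its area = 375.00 mm². Layer 70 (z = 21): the cube is absent (z outside [0, 12.5]); the cube at (14, -4) is present — its section is the full 20×22 rectangle (area 440.00 mm²); the cube at (-3, 5.5) (footprint 27.5×19) is included at this height (area 522.50 mm²); the cube at (8, 12) is absent (z outside [9, 16.5]); Taking the union: the regions partially overlap — summed areas 962.50 mm² minus the doubly-counted overlap 131.25 mm² gives 831.25 mm² — area = 831.25 mm². So its area = 831.25 mm². Layer 70 is larger (831.25 vs 375.00 mm²).

layer 70 (z = 21 mm)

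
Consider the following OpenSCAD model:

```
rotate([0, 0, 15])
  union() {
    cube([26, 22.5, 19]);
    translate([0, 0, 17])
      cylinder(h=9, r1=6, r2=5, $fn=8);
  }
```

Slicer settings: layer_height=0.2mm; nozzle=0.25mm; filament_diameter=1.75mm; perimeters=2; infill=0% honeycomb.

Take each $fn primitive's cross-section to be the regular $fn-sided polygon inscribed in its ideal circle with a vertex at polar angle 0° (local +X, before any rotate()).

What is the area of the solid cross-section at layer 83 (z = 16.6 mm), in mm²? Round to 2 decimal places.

585.00 mm²

At z = 16.6 mm: the cube (footprint 26×22.5) is included at this height (area 585.00 mm²); the cone is not intersected at this z (z outside [17, 26]); Taking the union: only the 26×22.5 cube is present, so the union is just that shape — area = 585.00 mm²; (rotated 15° about Z; rotation is an isometry so areas/perimeters/island counts are preserved). Overall, the cross-section is a single solid region. Net area = 585.00 mm².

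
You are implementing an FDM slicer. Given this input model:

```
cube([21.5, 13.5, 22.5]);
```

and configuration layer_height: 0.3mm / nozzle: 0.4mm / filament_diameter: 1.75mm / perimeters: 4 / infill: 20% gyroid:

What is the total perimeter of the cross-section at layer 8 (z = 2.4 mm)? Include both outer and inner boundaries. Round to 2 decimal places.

At z = 2.4 mm: the 21.5×13.5 cube contributes its full rectangle (perimeter 70.00 mm). Overall, the cross-section is a single solid region. Total boundary length (outer) = 70.00 mm.

70.00 mm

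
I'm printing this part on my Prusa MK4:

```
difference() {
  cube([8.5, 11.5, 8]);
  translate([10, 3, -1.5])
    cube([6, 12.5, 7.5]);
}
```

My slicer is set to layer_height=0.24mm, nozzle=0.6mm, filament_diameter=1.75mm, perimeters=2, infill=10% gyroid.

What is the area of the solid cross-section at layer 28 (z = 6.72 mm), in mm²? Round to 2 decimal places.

At z = 6.72 mm: the 8.5×11.5 cube contributes its full rectangle (area 97.75 mm²); the cube at (10, 3) is not intersected at this z (z outside [-1.5, 6]); Taking the first minus the rest: none of the subtracted shapes is present at this height, so the 8.5×11.5 cube is unchanged — area = 97.75 mm². Overall, the cross-section is a single solid region. Net area = 97.75 mm².

97.75 mm²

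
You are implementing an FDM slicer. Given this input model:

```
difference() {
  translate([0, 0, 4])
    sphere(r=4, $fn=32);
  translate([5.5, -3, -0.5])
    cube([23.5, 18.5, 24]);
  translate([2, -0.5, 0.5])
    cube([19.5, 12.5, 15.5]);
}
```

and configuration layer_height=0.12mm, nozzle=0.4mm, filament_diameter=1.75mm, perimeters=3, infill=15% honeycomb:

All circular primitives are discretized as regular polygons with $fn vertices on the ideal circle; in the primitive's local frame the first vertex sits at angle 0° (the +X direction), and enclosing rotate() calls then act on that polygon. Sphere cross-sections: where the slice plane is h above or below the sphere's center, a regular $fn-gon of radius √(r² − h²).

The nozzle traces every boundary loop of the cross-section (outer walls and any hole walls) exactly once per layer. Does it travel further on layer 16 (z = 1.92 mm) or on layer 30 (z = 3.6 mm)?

Layer 16 (z = 1.92): the sphere: section is a regular 32-gon, circumradius = √(r²−h²) = √(4²−2.08²) = 3.417 (perimeter = 2·32·3.417·sin(180°/32) = 21.43 mm); the cube at (5.5, -3) is present — its section is the full 23.5×18.5 rectangle (perimeter 84.00 mm); the cube at (2, -0.5) is present — its section is the full 19.5×12.5 rectangle (perimeter 64.00 mm); Taking the first minus the rest: starting from the r=4 sphere, the 23.5×18.5 cube at (5.5, -3) misses the remaining region (no effect); the 19.5×12.5 cube at (2, -0.5) partially overlaps it — only the 3.41 mm² overlap (of its 243.75 mm²) is removed, clipping the outline — boundary = 22.34 mm. So its perimeter = 22.34 mm. Layer 30 (z = 3.6): the sphere: section is a regular 32-gon, circumradius = √(r²−h²) = √(4²−0.4²) = 3.980 (perimeter = 2·32·3.980·sin(180°/32) = 24.97 mm); the 23.5×18.5 cube at (5.5, -3) contributes its full rectangle (perimeter 84.00 mm); the cube at (2, -0.5) is present — its section is the full 19.5×12.5 rectangle (perimeter 64.00 mm); After the difference (first − rest): starting from the r=4 sphere, the 23.5×18.5 cube at (5.5, -3) misses the remaining region (no effect); the 19.5×12.5 cube at (2, -0.5) partially overlaps it — only the 5.76 mm² overlap (of its 243.75 mm²) is removed, clipping the outline — boundary = 26.18 mm. So its perimeter = 26.18 mm. Layer 30 is larger (26.18 vs 22.34 mm).

layer 30 (z = 3.6 mm)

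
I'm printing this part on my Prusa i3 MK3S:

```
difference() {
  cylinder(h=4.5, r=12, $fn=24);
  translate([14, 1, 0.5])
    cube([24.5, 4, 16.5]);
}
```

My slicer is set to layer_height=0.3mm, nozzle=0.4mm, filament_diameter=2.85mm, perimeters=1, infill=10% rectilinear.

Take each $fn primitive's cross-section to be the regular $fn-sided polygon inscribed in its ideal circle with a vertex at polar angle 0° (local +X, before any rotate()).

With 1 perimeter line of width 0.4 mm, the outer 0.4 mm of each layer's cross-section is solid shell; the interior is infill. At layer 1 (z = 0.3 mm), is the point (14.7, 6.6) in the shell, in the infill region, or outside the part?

At z = 0.3 mm: the r=12 cylinder gives a regular 24-gon of circumradius 12 (constant along its height); the cube at (14, 1) does not reach this height (z outside [0.5, 17]); Subtracting the remaining from the first: none of the subtracted shapes is present at this height, so the r=12 cylinder is unchanged — 1 connected region. Overall, the cross-section is a single solid region. The nearest boundary edge runs (11.59, 3.11)→(10.39, 6.00); distance from the point to it = 4.21 mm. The point is not inside any of the regions above, so it lies outside the cross-section (4.21 mm from the nearest boundary).

outside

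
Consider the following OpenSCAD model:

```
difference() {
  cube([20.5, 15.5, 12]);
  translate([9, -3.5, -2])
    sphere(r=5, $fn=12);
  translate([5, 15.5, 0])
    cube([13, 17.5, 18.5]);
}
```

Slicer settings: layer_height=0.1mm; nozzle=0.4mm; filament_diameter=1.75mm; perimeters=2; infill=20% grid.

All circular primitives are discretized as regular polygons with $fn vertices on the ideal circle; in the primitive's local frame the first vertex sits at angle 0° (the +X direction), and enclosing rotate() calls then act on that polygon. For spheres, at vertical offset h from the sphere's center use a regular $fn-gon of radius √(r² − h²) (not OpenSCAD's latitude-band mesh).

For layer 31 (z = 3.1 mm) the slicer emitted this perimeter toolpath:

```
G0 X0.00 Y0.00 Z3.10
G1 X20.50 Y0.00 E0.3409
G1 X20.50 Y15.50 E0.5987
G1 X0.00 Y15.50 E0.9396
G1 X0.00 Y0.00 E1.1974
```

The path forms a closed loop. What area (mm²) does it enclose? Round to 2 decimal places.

Apply the shoelace formula to the sequence of (X, Y) vertices; enclosed area = 317.75 mm².

317.75 mm²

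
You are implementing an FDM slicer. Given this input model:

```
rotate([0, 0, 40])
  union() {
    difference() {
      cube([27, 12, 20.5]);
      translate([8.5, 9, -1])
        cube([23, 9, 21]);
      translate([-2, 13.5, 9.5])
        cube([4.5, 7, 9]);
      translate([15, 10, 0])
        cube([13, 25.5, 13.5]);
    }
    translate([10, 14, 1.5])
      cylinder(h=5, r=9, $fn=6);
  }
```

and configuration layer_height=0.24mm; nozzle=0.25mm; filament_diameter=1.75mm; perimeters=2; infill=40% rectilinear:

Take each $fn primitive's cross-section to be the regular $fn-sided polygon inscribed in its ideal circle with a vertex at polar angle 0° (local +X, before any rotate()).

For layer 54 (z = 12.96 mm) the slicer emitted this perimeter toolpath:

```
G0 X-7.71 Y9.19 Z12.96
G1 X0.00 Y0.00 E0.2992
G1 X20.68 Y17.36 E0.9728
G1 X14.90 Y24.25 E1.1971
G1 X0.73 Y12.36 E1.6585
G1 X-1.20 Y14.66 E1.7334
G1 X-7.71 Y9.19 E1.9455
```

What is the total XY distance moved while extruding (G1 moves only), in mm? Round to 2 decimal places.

Sum the Euclidean lengths of each G1 segment: total = 77.99 mm.

77.99 mm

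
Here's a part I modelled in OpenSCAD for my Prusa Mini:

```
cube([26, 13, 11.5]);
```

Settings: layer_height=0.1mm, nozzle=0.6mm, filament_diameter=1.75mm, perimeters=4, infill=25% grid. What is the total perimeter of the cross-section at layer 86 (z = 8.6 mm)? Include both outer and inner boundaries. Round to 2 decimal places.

At z = 8.6 mm: the cube is present — its section is the full 26×13 rectangle (perimeter 78.00 mm). Overall, the cross-section is a single solid region. Total boundary length (outer) = 78.00 mm.

78.00 mm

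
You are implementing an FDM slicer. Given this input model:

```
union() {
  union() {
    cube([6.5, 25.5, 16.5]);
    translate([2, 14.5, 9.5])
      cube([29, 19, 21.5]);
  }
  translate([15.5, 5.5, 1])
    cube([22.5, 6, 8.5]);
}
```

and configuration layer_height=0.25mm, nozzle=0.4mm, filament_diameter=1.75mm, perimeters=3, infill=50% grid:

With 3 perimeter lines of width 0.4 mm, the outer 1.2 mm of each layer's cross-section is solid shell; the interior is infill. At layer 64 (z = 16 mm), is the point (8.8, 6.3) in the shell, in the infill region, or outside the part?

outside

At z = 16 mm: the cube (footprint 6.5×25.5) is included at this height; the cube at (2, 14.5) is present — its section is the full 29×19 rectangle; Taking the union: the regions partially overlap (shared area 49.50 mm²), so overlapping operands fuse into one piece — 1 connected region; the cube at (15.5, 5.5) is not intersected at this z (z outside [1, 9.5]); Combining (union): only that combined region is present, so the union is just that shape — 1 connected region. Overall, the cross-section is a single solid region. The nearest boundary edge runs (6.50, 14.50)→(6.50, 0.00); distance from the point to it = 2.30 mm. The point is not inside any of the regions above, so it lies outside the cross-section (2.30 mm from the nearest boundary).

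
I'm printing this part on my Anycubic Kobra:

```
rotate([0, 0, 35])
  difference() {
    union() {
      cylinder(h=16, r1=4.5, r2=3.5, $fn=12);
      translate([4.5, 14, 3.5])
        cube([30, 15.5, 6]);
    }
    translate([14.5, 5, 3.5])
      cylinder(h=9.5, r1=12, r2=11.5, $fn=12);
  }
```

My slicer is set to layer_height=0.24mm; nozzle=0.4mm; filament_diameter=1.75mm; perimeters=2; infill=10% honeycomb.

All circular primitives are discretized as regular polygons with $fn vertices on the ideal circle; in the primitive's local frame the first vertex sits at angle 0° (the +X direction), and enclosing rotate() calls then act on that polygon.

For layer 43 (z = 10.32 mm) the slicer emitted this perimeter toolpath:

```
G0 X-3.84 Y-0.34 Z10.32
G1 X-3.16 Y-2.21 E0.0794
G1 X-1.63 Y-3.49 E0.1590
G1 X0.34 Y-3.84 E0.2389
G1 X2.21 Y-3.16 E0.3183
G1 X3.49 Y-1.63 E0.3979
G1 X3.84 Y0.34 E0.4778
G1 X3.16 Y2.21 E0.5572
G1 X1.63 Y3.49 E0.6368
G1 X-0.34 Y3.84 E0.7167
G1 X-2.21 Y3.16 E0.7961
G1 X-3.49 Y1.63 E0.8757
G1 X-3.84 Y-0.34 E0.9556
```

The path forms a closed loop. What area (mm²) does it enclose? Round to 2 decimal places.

44.57 mm²

Apply the shoelace formula to the sequence of (X, Y) vertices; enclosed area = 44.57 mm².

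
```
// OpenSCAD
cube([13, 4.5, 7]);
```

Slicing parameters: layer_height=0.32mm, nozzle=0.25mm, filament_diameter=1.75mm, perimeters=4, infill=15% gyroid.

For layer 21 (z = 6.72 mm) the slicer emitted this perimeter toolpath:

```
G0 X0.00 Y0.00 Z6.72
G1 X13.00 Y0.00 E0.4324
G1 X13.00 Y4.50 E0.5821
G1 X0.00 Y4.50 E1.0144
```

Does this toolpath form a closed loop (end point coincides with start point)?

no

Start point (G0): (0.00, 0.00). End point (last G1): the path does not return to the start — open.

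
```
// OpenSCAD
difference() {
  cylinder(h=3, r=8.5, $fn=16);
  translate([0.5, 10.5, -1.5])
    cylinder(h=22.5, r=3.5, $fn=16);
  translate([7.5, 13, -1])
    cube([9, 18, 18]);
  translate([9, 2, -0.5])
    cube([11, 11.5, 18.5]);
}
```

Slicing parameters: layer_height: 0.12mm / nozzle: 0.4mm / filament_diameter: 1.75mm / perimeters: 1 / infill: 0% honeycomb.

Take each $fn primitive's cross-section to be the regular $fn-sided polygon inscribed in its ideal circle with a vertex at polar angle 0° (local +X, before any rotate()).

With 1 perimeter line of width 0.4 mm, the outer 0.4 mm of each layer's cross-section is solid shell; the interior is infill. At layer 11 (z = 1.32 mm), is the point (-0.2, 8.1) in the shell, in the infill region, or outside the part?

At z = 1.32 mm: the r=8.5 cylinder contributes a regular 16-gon of circumradius 8.5; the cylinder at (0.5, 10.5): section is a regular 16-gon, circumradius r=3.5; the cube at (7.5, 13) is present — its section is the full 9×18 rectangle; the 11×11.5 cube at (9, 2) contributes its full rectangle; Subtracting the remaining from the first: starting from the r=8.5 cylinder, the r=3.5 cylinder at (0.5, 10.5) partially overlaps it — only the 4.34 mm² overlap (of its 37.50 mm²) is removed, clipping the outline; the 9×18 cube at (7.5, 13) misses the remaining region (no effect); the 11×11.5 cube at (9, 2) misses the remaining region (no effect) — 1 connected region. Overall, the cross-section is a single solid region. The nearest boundary edge runs (-0.84, 7.27)→(0.50, 7.00); distance from the point to it = 0.94 mm. The point is not inside any of the regions above, so it lies outside the cross-section (0.94 mm from the nearest boundary).

outside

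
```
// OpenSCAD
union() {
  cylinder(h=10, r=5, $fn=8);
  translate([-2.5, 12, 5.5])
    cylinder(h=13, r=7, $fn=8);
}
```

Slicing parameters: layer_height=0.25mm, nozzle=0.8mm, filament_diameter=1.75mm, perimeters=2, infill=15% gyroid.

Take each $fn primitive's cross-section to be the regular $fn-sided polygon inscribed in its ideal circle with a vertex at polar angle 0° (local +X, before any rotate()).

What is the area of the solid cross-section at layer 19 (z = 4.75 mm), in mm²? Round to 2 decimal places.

70.71 mm²

At z = 4.75 mm: the cylinder: section is a regular 8-gon, circumradius r=5 (area = (8/2)·5.000²·sin(360°/8) = 70.71 mm²); the cylinder at (-2.5, 12) does not reach this height (z outside [5.5, 18.5]); Taking the union: only the r=5 cylinder is present, so the union is just that shape — area = 70.71 mm². Overall, the cross-section is a single solid region. Net area = 70.71 mm².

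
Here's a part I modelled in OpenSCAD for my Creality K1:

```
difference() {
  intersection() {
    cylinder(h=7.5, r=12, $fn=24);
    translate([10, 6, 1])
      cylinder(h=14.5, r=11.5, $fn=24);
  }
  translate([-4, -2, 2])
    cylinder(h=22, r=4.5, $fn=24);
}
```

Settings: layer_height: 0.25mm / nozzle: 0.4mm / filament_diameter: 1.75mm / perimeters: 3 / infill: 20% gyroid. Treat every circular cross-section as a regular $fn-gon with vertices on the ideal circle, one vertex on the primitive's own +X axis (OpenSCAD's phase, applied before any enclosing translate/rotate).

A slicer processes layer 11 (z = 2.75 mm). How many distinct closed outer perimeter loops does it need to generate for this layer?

1

At z = 2.75 mm: the cylinder: section is a regular 24-gon, circumradius r=12; the cylinder at (10, 6): section is a regular 24-gon, circumradius r=11.5; Taking the intersection: the r=11.5 cylinder at (10, 6) partially overlaps the r=12 cylinder; clipping to the common part keeps 168.00 mm² — 1 connected region; the cylinder at (-4, -2): section is a regular 24-gon, circumradius r=4.5; Subtracting the remaining from the first: starting from the result so far, the r=4.5 cylinder at (-4, -2) misses the remaining region (no effect) — 1 connected region. The result has 1 disconnected region.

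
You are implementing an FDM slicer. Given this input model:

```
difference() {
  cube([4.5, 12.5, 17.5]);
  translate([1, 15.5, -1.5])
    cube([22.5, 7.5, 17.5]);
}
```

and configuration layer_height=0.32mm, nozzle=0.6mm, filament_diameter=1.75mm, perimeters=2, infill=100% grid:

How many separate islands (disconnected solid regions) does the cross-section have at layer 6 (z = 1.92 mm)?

1

At z = 1.92 mm: the cube (footprint 4.5×12.5) is included at this height; the cube at (1, 15.5) is present — its section is the full 22.5×7.5 rectangle; Taking the first minus the rest: starting from the 4.5×12.5 cube, the 22.5×7.5 cube at (1, 15.5) misses the remaining region (no effect) — 1 connected region. Overall, the cross-section is a single solid region. Island count = 1.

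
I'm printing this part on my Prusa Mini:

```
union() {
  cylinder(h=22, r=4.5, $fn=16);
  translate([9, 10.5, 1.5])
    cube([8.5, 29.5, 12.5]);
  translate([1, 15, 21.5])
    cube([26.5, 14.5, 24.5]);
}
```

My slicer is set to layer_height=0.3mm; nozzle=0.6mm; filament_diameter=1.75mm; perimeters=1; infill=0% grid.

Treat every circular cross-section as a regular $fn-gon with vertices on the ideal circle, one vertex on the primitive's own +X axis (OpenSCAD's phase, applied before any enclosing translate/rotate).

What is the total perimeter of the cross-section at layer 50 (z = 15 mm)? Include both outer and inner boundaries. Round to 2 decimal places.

At z = 15 mm: the cylinder: section is a regular 16-gon, circumradius r=4.5 (perimeter = 2·16·4.500·sin(180°/16) = 28.09 mm); the cube at (9, 10.5) does not reach this height (z outside [1.5, 14]); the cube at (1, 15) is absent (z outside [21.5, 46]); Combining (union): only the r=4.5 cylinder is present, so the union is just that shape — boundary = 28.09 mm. Overall, the cross-section is a single solid region. Total boundary length (outer) = 28.09 mm.

28.09 mm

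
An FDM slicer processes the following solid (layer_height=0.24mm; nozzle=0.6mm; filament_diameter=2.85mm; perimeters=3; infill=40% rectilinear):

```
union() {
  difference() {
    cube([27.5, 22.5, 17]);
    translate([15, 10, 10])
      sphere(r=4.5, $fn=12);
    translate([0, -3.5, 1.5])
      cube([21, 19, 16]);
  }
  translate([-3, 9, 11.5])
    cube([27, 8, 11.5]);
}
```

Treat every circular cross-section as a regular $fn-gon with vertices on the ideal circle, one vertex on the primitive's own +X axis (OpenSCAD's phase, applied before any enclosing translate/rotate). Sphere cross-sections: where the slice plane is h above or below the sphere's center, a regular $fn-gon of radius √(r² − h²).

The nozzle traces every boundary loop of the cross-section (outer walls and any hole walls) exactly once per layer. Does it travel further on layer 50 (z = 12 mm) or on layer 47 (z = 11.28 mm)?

layer 50 (z = 12 mm)

Layer 50 (z = 12): the cube (footprint 27.5×22.5) is included at this height (perimeter 100.00 mm); the r=4.5 sphere at (15, 10) contributes a regular 12-gon of circumradius √(4.5²−2²) = 4.031 (perimeter = 2·12·4.031·sin(180°/12) = 25.04 mm); the 21×19 cube at (0, -3.5) contributes its full rectangle (perimeter 80.00 mm); After the difference (first − rest): starting from the 27.5×22.5 cube, the r=4.5 sphere at (15, 10) lies wholly inside it (removes its full 48.75 mm² and its 25.04 mm outline becomes a hole wall); the 21×19 cube at (0, -3.5) partially overlaps it — only the 276.75 mm² overlap (of its 399.00 mm²) is removed, clipping the outline — boundary = 100.00 mm; the cube at (-3, 9) (footprint 27×8) is included at this height (perimeter 70.00 mm); Taking the union: the regions partially overlap (shared area 55.50 mm²), so the edge portions inside another operand are dropped and the merged outline is re-measured after clipping — boundary = 106.00 mm. So its perimeter = 106.00 mm. Layer 47 (z = 11.28): the cube is present — its section is the full 27.5×22.5 rectangle (perimeter 100.00 mm); the r=4.5 sphere at (15, 10) contributes a regular 12-gon of circumradius √(4.5²−1.28²) = 4.314 (perimeter = 2·12·4.314·sin(180°/12) = 26.80 mm); the cube at (0, -3.5) (footprint 21×19) is included at this height (perimeter 80.00 mm); Taking the first minus the rest: starting from the 27.5×22.5 cube, the r=4.5 sphere at (15, 10) lies wholly inside it (removes its full 55.83 mm² and its 26.80 mm outline becomes a hole wall); the 21×19 cube at (0, -3.5) partially overlaps it — only the 269.67 mm² overlap (of its 399.00 mm²) is removed, clipping the outline — boundary = 100.00 mm; the cube at (-3, 9) is absent (z outside [11.5, 23]); Merging all regions: only that combined region is present, so the union is just that shape — boundary = 100.00 mm. So its perimeter = 100.00 mm. Layer 50 is larger (106.00 vs 100.00 mm).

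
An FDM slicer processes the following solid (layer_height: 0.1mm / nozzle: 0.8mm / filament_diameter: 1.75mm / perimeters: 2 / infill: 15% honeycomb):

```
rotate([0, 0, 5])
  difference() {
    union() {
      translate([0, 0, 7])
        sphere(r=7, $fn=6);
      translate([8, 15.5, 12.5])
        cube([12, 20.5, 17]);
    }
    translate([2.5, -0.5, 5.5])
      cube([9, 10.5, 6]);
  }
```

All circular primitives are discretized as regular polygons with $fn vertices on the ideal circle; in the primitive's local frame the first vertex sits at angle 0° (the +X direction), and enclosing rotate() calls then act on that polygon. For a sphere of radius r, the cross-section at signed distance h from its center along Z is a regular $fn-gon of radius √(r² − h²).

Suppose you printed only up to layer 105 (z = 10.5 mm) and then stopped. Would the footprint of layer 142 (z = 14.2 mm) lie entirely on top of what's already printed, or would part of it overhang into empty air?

part overhangs

Compare the two slices. At z = 10.5: the sphere: section is a regular 6-gon, circumradius = √(r²−h²) = √(7²−3.5²) = 6.062 (area = (6/2)·6.062²·sin(360°/6) = 95.48 mm²); the cube at (8, 15.5) is not intersected at this z (z outside [12.5, 29.5]); Combining (union): only the r=7 sphere is present, so the union is just that shape — area = 95.48 mm²; the cube at (2.5, -0.5) (footprint 9×10.5) is included at this height (area 94.50 mm²); After the difference (first − rest): starting from that combined region (95.48 mm²), the 9×10.5 cube at (2.5, -0.5) partially overlaps it — only the 12.45 mm² overlap (of its 94.50 mm²) is removed, clipping the outline — area = 83.03 mm²; (whole slice rotated 5° about Z — lengths, areas and connectivity unchanged). At z = 14.2: the sphere is not intersected at this z (|z−center|=7.200 > r=7); the cube at (8, 15.5) (footprint 12×20.5) is included at this height (area 246.00 mm²); Combining (union): only the 12×20.5 cube at (8, 15.5) is present, so the union is just that shape — area = 246.00 mm²; the cube at (2.5, -0.5) does not reach this height (z outside [5.5, 11.5]); Subtracting the remaining from the first: none of the subtracted shapes is present at this height, so the result so far is unchanged — area = 246.00 mm²; (whole slice rotated 5° about Z — lengths, areas and connectivity unchanged). Checking containment: at z = 14.2 the cross-section extends beyond the z = 10.5 cross-section by about 246.00 mm².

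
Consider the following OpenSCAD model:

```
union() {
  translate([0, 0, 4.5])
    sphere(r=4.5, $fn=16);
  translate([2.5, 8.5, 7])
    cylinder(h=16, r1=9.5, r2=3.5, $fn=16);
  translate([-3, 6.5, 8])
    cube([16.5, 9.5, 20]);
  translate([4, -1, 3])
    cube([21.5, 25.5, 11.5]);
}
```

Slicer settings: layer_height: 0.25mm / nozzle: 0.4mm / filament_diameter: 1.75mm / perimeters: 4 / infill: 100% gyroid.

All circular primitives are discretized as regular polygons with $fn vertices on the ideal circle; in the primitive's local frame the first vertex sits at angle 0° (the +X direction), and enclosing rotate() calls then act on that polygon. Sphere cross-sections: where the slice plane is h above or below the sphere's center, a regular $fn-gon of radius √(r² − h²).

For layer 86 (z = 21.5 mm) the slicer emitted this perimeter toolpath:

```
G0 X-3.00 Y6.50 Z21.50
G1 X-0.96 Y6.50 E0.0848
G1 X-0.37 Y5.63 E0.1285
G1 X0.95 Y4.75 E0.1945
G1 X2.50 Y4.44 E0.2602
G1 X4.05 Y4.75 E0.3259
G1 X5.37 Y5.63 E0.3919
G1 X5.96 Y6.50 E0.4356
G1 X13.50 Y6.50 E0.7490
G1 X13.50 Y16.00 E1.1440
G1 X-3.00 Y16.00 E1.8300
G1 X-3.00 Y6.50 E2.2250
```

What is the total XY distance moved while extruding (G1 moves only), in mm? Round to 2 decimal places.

53.52 mm

Sum the Euclidean lengths of each G1 segment: total = 53.52 mm.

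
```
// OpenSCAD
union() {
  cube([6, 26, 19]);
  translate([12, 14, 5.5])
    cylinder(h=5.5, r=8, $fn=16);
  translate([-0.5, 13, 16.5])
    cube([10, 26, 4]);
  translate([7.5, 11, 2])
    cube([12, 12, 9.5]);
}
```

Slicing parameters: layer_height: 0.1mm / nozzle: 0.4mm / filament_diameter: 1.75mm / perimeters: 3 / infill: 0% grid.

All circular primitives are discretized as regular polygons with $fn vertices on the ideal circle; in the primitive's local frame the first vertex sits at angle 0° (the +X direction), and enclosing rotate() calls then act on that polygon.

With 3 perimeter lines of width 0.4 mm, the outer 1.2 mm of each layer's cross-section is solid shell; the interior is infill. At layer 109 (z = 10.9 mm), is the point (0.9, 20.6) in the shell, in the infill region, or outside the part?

At z = 10.9 mm: the 6×26 cube contributes its full rectangle; the cylinder at (12, 14): section is a regular 16-gon, circumradius r=8; the cube at (-0.5, 13) is not intersected at this z (z outside [16.5, 20.5]); the cube at (7.5, 11) (footprint 12×12) is included at this height; Merging all regions: the regions partially overlap (shared area 131.11 mm²), so overlapping operands fuse into one piece — 1 connected region. Overall, the cross-section is a single solid region. The nearest boundary edge runs (0.00, 0.00)→(0.00, 26.00); distance from the point to it = 0.90 mm. The point is inside the cross-section, 0.90 mm from the nearest boundary — within the 1.2 mm shell band (3 × 0.4).

shell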